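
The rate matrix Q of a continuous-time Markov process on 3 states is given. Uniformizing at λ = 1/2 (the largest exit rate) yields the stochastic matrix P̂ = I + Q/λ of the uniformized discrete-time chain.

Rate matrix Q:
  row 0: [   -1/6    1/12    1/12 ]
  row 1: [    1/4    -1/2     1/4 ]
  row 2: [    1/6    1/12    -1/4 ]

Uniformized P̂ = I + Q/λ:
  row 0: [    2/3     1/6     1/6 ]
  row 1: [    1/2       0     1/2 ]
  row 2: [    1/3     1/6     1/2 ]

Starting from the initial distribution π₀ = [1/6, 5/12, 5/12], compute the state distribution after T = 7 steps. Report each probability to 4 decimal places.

π = [0.5356, 0.1429, 0.3216]

t=0: π = [0.1667, 0.4167, 0.4167]
t=1: π = [0.4583, 0.0972, 0.4444]
t=2: π = [0.5023, 0.1505, 0.3472]
t=3: π = [0.5258, 0.1416, 0.3326]
t=4: π = [0.5322, 0.1431, 0.3247]
t=5: π = [0.5346, 0.1428, 0.3226]
t=6: π = [0.5353, 0.1429, 0.3218]
t=7: π = [0.5356, 0.1429, 0.3216]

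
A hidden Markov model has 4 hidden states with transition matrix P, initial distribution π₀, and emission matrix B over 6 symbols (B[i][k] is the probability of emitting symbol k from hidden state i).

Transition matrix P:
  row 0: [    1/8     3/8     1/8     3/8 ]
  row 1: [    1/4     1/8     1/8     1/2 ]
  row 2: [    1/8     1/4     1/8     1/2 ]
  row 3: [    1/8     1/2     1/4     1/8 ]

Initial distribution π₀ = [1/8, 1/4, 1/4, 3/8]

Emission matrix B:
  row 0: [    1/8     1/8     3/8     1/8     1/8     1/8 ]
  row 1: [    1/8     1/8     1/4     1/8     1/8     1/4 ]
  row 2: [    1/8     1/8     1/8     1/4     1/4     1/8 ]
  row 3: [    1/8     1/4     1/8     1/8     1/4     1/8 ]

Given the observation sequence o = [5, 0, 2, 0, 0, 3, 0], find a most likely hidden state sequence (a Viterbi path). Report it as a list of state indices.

path = [1, 3, 1, 3, 1, 3, 1]

t=0: δ = [1.562e-02, 6.250e-02, 3.125e-02, 4.688e-02]  (obs o_0=5)
t=1: δ = [1.953e-03, 2.930e-03, 1.465e-03, 3.906e-03]  ψ = [1, 3, 3, 1]  (obs o_1=0)
t=2: δ = [2.747e-04, 4.883e-04, 1.221e-04, 1.831e-04]  ψ = [1, 3, 3, 1]  (obs o_2=2)
t=3: δ = [1.526e-05, 1.287e-05, 7.629e-06, 3.052e-05]  ψ = [1, 0, 1, 1]  (obs o_3=0)
t=4: δ = [4.768e-07, 1.907e-06, 9.537e-07, 8.047e-07]  ψ = [3, 3, 3, 1]  (obs o_4=0)
t=5: δ = [5.960e-08, 5.029e-08, 5.960e-08, 1.192e-07]  ψ = [1, 3, 1, 1]  (obs o_5=3)
t=6: δ = [1.863e-09, 7.451e-09, 3.725e-09, 3.725e-09]  ψ = [3, 3, 3, 2]  (obs o_6=0)
backtrack: best end state = 1; path = [1, 3, 1, 3, 1, 3, 1]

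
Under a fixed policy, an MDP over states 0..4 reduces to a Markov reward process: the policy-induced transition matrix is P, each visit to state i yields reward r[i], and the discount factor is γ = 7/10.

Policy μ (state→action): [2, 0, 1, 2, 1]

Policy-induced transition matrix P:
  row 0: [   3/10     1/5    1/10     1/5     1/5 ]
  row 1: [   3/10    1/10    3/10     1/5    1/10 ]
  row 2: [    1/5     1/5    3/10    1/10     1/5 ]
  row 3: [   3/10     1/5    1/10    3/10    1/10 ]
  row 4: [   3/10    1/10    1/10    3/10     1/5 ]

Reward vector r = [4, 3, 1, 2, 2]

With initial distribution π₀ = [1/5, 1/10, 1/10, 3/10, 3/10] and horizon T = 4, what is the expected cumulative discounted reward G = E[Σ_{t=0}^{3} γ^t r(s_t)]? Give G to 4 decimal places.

G = 6.3656

t=0: π = [0.2000, 0.1000, 0.1000, 0.3000, 0.3000], E[r] = 2.4000, γ^t·E[r] = 2.400000, running G = 2.400000
t=1: π = [0.2900, 0.1600, 0.1400, 0.2500, 0.1600], E[r] = 2.6000, γ^t·E[r] = 1.820000, running G = 4.220000
t=2: π = [0.2860, 0.1680, 0.1600, 0.2270, 0.1590], E[r] = 2.5800, γ^t·E[r] = 1.264200, running G = 5.484200
t=3: π = [0.2840, 0.1673, 0.1656, 0.2226, 0.1605], E[r] = 2.5697, γ^t·E[r] = 0.881407, running G = 6.365607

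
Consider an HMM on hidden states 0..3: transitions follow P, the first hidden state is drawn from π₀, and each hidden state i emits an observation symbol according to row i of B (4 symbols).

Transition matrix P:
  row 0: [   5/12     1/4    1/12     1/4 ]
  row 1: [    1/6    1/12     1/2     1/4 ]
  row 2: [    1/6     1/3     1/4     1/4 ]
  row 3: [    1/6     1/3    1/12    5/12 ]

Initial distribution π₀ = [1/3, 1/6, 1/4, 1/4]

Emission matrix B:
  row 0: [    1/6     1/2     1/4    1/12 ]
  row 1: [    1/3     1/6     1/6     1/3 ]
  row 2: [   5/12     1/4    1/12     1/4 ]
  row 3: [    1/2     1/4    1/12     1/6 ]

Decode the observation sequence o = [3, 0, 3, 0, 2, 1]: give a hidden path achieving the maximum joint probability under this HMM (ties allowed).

t=0: δ = [2.778e-02, 5.556e-02, 6.250e-02, 4.167e-02]  (obs o_0=3)
t=1: δ = [1.929e-03, 6.944e-03, 1.157e-02, 8.681e-03]  ψ = [0, 2, 1, 3]  (obs o_1=0)
t=2: δ = [1.608e-04, 1.286e-03, 8.681e-04, 6.028e-04]  ψ = [2, 2, 1, 3]  (obs o_2=3)
t=3: δ = [3.572e-05, 9.645e-05, 2.679e-04, 1.608e-04]  ψ = [1, 2, 1, 1]  (obs o_3=0)
t=4: δ = [1.116e-05, 1.488e-05, 5.582e-06, 5.582e-06]  ψ = [2, 2, 2, 2]  (obs o_4=2)
t=5: δ = [2.326e-06, 4.651e-07, 1.861e-06, 9.303e-07]  ψ = [0, 0, 1, 1]  (obs o_5=1)
backtrack: best end state = 0; path = [1, 2, 1, 2, 0, 0]

path = [1, 2, 1, 2, 0, 0]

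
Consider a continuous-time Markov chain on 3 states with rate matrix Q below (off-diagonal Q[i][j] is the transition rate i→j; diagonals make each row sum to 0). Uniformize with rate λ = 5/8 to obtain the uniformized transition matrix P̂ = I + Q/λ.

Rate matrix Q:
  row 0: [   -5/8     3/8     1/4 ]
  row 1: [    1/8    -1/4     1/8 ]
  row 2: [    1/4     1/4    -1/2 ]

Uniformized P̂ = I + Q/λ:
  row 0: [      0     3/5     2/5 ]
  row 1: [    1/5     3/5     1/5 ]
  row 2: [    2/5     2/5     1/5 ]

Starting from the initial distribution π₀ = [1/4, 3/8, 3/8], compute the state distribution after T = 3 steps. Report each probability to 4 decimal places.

t=0: π = [0.2500, 0.3750, 0.3750]
t=1: π = [0.2250, 0.5250, 0.2500]
t=2: π = [0.2050, 0.5500, 0.2450]
t=3: π = [0.2080, 0.5510, 0.2410]

π = [0.2080, 0.5510, 0.2410]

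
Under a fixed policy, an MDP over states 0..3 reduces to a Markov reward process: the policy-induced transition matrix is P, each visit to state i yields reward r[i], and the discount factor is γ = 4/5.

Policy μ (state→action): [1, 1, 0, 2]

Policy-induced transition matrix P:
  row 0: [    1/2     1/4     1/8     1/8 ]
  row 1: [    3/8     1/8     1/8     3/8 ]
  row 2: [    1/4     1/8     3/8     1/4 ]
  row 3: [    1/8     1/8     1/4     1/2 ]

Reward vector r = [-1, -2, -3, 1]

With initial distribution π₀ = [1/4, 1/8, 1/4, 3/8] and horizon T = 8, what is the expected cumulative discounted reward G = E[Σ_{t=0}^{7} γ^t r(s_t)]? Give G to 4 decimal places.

G = -3.9637

t=0: π = [0.2500, 0.1250, 0.2500, 0.3750], E[r] = -0.8750, γ^t·E[r] = -0.875000, running G = -0.875000
t=1: π = [0.2813, 0.1563, 0.2344, 0.3281], E[r] = -0.9688, γ^t·E[r] = -0.775000, running G = -1.650000
t=2: π = [0.2988, 0.1602, 0.2246, 0.3164], E[r] = -0.9766, γ^t·E[r] = -0.625000, running G = -2.275000
t=3: π = [0.3052, 0.1624, 0.2207, 0.3118], E[r] = -0.9802, γ^t·E[r] = -0.501875, running G = -2.776875
t=4: π = [0.3076, 0.1631, 0.2191, 0.3101], E[r] = -0.9813, γ^t·E[r] = -0.401925, running G = -3.178800
t=5: π = [0.3085, 0.1635, 0.2185, 0.3095], E[r] = -0.9816, γ^t·E[r] = -0.321658, running G = -3.500458
t=6: π = [0.3089, 0.1636, 0.2183, 0.3092], E[r] = -0.9817, γ^t·E[r] = -0.257359, running G = -3.757816
t=7: π = [0.3090, 0.1636, 0.2182, 0.3091], E[r] = -0.9818, γ^t·E[r] = -0.205897, running G = -3.963713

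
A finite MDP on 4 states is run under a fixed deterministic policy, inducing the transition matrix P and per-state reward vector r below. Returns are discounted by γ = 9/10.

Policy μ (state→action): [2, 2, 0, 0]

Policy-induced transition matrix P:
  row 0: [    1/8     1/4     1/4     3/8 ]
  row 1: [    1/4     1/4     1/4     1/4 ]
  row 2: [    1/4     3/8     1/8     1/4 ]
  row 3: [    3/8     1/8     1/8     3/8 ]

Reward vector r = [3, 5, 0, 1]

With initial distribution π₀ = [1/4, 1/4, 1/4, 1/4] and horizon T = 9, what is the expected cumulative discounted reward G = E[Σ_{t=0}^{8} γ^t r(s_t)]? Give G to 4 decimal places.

G = 13.8926

t=0: π = [0.2500, 0.2500, 0.2500, 0.2500], E[r] = 2.2500, γ^t·E[r] = 2.250000, running G = 2.250000
t=1: π = [0.2500, 0.2500, 0.1875, 0.3125], E[r] = 2.3125, γ^t·E[r] = 2.081250, running G = 4.331250
t=2: π = [0.2578, 0.2344, 0.1875, 0.3203], E[r] = 2.2656, γ^t·E[r] = 1.835156, running G = 6.166406
t=3: π = [0.2578, 0.2334, 0.1865, 0.3223], E[r] = 2.2627, γ^t·E[r] = 1.649505, running G = 7.815911
t=4: π = [0.2581, 0.2330, 0.1864, 0.3225], E[r] = 2.2618, γ^t·E[r] = 1.483994, running G = 9.299905
t=5: π = [0.2581, 0.2330, 0.1864, 0.3226], E[r] = 2.2617, γ^t·E[r] = 1.335495, running G = 10.635400
t=6: π = [0.2581, 0.2330, 0.1864, 0.3226], E[r] = 2.2617, γ^t·E[r] = 1.201937, running G = 11.837337
t=7: π = [0.2581, 0.2330, 0.1864, 0.3226], E[r] = 2.2616, γ^t·E[r] = 1.081740, running G = 12.919077
t=8: π = [0.2581, 0.2330, 0.1864, 0.3226], E[r] = 2.2616, γ^t·E[r] = 0.973566, running G = 13.892642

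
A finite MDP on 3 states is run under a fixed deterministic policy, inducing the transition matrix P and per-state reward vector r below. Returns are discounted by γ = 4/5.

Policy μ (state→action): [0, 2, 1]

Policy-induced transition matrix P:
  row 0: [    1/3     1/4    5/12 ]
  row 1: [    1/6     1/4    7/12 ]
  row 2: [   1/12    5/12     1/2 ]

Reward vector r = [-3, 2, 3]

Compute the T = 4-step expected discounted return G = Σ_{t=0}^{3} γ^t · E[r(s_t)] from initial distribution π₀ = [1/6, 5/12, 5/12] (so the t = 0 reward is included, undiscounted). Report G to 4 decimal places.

t=0: π = [0.1667, 0.4167, 0.4167], E[r] = 1.5833, γ^t·E[r] = 1.583333, running G = 1.583333
t=1: π = [0.1597, 0.3194, 0.5208], E[r] = 1.7222, γ^t·E[r] = 1.377778, running G = 2.961111
t=2: π = [0.1499, 0.3368, 0.5133], E[r] = 1.7639, γ^t·E[r] = 1.128889, running G = 4.090000
t=3: π = [0.1489, 0.3356, 0.5156], E[r] = 1.7712, γ^t·E[r] = 0.906864, running G = 4.996864

G = 4.9969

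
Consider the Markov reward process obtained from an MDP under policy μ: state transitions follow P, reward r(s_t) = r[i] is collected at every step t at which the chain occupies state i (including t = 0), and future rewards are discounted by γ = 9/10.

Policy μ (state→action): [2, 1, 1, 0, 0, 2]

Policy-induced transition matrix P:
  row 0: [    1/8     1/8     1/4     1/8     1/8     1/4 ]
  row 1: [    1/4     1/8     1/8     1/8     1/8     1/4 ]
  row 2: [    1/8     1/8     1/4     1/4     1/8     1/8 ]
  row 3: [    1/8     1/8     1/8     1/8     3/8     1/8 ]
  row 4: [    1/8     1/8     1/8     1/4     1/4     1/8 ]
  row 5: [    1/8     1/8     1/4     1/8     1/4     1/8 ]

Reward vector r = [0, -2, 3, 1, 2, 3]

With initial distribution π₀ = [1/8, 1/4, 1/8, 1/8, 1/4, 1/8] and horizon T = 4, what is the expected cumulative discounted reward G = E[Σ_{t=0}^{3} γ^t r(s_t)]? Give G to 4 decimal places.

G = 4.2396

t=0: π = [0.1250, 0.2500, 0.1250, 0.1250, 0.2500, 0.1250], E[r] = 0.8750, γ^t·E[r] = 0.875000, running G = 0.875000
t=1: π = [0.1563, 0.1250, 0.1719, 0.1719, 0.2031, 0.1719], E[r] = 1.3594, γ^t·E[r] = 1.223438, running G = 2.098438
t=2: π = [0.1406, 0.1250, 0.1875, 0.1719, 0.2148, 0.1602], E[r] = 1.3945, γ^t·E[r] = 1.129570, running G = 3.228008
t=3: π = [0.1406, 0.1250, 0.1860, 0.1753, 0.2148, 0.1582], E[r] = 1.3877, γ^t·E[r] = 1.011630, running G = 4.239638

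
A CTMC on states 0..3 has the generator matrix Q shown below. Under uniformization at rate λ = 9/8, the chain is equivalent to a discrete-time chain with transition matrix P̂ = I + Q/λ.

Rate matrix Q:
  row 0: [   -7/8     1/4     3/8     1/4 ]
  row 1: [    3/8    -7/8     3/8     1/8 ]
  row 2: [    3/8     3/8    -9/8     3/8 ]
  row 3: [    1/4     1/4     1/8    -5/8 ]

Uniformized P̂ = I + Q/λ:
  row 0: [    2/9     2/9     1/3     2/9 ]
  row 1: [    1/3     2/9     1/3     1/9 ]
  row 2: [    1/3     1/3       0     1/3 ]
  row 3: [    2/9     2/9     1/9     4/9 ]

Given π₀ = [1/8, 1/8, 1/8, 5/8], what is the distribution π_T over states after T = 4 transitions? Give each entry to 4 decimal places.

t=0: π = [0.1250, 0.1250, 0.1250, 0.6250]
t=1: π = [0.2500, 0.2361, 0.1528, 0.3611]
t=2: π = [0.2654, 0.2392, 0.2022, 0.2932]
t=3: π = [0.2713, 0.2447, 0.2008, 0.2833]
t=4: π = [0.2717, 0.2445, 0.2035, 0.2803]

π = [0.2717, 0.2445, 0.2035, 0.2803]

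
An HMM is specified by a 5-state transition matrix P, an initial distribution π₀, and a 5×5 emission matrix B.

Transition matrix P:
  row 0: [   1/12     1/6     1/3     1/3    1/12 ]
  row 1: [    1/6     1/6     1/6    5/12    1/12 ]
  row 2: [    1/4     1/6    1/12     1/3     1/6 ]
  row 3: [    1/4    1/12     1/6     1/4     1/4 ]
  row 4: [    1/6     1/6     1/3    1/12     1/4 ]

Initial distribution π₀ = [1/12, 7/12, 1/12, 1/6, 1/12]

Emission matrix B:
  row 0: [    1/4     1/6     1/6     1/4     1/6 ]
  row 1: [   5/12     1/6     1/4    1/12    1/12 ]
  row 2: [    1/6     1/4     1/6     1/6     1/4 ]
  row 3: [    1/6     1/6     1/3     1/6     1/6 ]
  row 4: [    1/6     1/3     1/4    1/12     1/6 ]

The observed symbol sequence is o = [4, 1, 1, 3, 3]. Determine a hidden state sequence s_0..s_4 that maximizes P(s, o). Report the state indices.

t=0: δ = [1.389e-02, 4.861e-02, 2.083e-02, 2.778e-02, 1.389e-02]  (obs o_0=4)
t=1: δ = [1.350e-03, 1.350e-03, 2.025e-03, 3.376e-03, 2.315e-03]  ψ = [1, 1, 1, 1, 3]  (obs o_1=1)
t=2: δ = [1.407e-04, 6.430e-05, 1.929e-04, 1.407e-04, 2.813e-04]  ψ = [3, 4, 4, 3, 3]  (obs o_2=1)
t=3: δ = [1.206e-05, 3.907e-06, 1.563e-05, 1.072e-05, 5.861e-06]  ψ = [2, 4, 4, 2, 4]  (obs o_3=3)
t=4: δ = [9.768e-07, 2.171e-07, 6.698e-07, 8.683e-07, 2.233e-07]  ψ = [2, 2, 0, 2, 3]  (obs o_4=3)
backtrack: best end state = 0; path = [1, 3, 4, 2, 0]

path = [1, 3, 4, 2, 0]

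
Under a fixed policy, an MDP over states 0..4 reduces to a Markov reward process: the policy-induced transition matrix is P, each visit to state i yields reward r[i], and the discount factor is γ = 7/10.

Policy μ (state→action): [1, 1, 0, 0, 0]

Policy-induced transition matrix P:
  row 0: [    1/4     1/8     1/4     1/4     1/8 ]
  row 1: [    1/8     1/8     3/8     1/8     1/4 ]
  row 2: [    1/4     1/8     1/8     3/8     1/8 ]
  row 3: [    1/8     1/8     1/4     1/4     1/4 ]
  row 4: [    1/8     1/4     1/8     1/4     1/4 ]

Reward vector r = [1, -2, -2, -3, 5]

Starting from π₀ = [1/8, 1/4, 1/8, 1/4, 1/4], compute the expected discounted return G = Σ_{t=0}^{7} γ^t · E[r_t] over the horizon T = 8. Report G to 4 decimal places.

t=0: π = [0.1250, 0.2500, 0.1250, 0.2500, 0.2500], E[r] = -0.1250, γ^t·E[r] = -0.125000, running G = -0.125000
t=1: π = [0.1563, 0.1563, 0.2344, 0.2344, 0.2188], E[r] = -0.2344, γ^t·E[r] = -0.164063, running G = -0.289063
t=2: π = [0.1738, 0.1523, 0.2129, 0.2598, 0.2012], E[r] = -0.3301, γ^t·E[r] = -0.161738, running G = -0.450801
t=3: π = [0.1733, 0.1501, 0.2173, 0.2576, 0.2017], E[r] = -0.3259, γ^t·E[r] = -0.111793, running G = -0.562594
t=4: π = [0.1738, 0.1502, 0.2164, 0.2584, 0.2012], E[r] = -0.3287, γ^t·E[r] = -0.078922, running G = -0.641516
t=5: π = [0.1738, 0.1501, 0.2166, 0.2583, 0.2012], E[r] = -0.3284, γ^t·E[r] = -0.055192, running G = -0.696708
t=6: π = [0.1738, 0.1502, 0.2165, 0.2583, 0.2012], E[r] = -0.3285, γ^t·E[r] = -0.038646, running G = -0.735354
t=7: π = [0.1738, 0.1502, 0.2166, 0.2583, 0.2012], E[r] = -0.3285, γ^t·E[r] = -0.027051, running G = -0.762405

G = -0.7624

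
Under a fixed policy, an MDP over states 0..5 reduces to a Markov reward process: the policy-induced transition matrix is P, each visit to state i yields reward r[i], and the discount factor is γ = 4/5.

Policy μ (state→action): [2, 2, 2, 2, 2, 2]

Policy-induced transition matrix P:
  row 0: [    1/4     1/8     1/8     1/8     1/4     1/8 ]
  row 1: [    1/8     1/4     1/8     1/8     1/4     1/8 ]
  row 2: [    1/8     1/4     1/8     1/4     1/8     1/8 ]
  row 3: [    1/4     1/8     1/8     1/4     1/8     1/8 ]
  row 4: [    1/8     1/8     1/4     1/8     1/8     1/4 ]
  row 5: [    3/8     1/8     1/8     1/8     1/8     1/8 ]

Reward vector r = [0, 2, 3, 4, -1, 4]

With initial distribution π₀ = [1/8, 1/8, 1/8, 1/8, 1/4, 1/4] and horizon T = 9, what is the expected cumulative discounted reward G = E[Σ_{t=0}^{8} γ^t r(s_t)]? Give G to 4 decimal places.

G = 8.0104

t=0: π = [0.1250, 0.1250, 0.1250, 0.1250, 0.2500, 0.2500], E[r] = 1.8750, γ^t·E[r] = 1.875000, running G = 1.875000
t=1: π = [0.2188, 0.1563, 0.1563, 0.1563, 0.1563, 0.1563], E[r] = 1.8750, γ^t·E[r] = 1.500000, running G = 3.375000
t=2: π = [0.2109, 0.1641, 0.1445, 0.1641, 0.1719, 0.1445], E[r] = 1.8242, γ^t·E[r] = 1.167500, running G = 4.542500
t=3: π = [0.2080, 0.1636, 0.1465, 0.1636, 0.1719, 0.1465], E[r] = 1.8350, γ^t·E[r] = 0.939500, running G = 5.482000
t=4: π = [0.2081, 0.1638, 0.1465, 0.1638, 0.1714, 0.1465], E[r] = 1.8365, γ^t·E[r] = 0.752225, running G = 6.234225
t=5: π = [0.2081, 0.1638, 0.1464, 0.1638, 0.1715, 0.1464], E[r] = 1.8362, γ^t·E[r] = 0.601693, running G = 6.835918
t=6: π = [0.2081, 0.1638, 0.1464, 0.1638, 0.1715, 0.1464], E[r] = 1.8362, γ^t·E[r] = 0.481353, running G = 7.317271
t=7: π = [0.2081, 0.1638, 0.1464, 0.1638, 0.1715, 0.1464], E[r] = 1.8362, γ^t·E[r] = 0.385084, running G = 7.702355
t=8: π = [0.2081, 0.1638, 0.1464, 0.1638, 0.1715, 0.1464], E[r] = 1.8362, γ^t·E[r] = 0.308067, running G = 8.010422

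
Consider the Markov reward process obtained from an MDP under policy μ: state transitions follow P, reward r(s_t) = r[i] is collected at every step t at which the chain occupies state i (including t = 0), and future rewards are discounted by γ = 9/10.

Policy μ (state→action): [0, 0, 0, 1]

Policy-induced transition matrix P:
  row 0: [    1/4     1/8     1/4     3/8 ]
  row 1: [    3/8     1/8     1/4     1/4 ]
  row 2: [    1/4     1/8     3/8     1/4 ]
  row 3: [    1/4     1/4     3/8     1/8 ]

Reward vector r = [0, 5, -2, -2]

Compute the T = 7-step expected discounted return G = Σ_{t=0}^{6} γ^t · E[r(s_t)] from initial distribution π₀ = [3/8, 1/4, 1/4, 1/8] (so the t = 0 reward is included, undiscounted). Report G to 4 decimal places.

G = -1.1026

t=0: π = [0.3750, 0.2500, 0.2500, 0.1250], E[r] = 0.5000, γ^t·E[r] = 0.500000, running G = 0.500000
t=1: π = [0.2813, 0.1406, 0.2969, 0.2813], E[r] = -0.4531, γ^t·E[r] = -0.407813, running G = 0.092188
t=2: π = [0.2676, 0.1602, 0.3223, 0.2500], E[r] = -0.3438, γ^t·E[r] = -0.278438, running G = -0.186250
t=3: π = [0.2700, 0.1563, 0.3215, 0.2522], E[r] = -0.3662, γ^t·E[r] = -0.266968, running G = -0.453218
t=4: π = [0.2695, 0.1565, 0.3217, 0.2522], E[r] = -0.3653, γ^t·E[r] = -0.239650, running G = -0.692868
t=5: π = [0.2696, 0.1565, 0.3217, 0.2522], E[r] = -0.3652, γ^t·E[r] = -0.215629, running G = -0.908497
t=6: π = [0.2696, 0.1565, 0.3217, 0.2522], E[r] = -0.3652, γ^t·E[r] = -0.194096, running G = -1.102593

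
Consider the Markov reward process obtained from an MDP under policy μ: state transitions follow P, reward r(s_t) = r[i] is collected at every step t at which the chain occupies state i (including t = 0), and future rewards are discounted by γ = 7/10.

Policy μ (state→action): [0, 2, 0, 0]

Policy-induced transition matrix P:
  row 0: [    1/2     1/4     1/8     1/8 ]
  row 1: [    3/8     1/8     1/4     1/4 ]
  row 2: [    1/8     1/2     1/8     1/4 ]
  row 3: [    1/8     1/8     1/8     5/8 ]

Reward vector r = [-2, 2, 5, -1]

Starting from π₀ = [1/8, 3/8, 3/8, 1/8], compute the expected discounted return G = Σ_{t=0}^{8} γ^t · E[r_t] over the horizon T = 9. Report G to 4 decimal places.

G = 3.1277

t=0: π = [0.1250, 0.3750, 0.3750, 0.1250], E[r] = 2.2500, γ^t·E[r] = 2.250000, running G = 2.250000
t=1: π = [0.2656, 0.2813, 0.1719, 0.2813], E[r] = 0.6094, γ^t·E[r] = 0.426563, running G = 2.676563
t=2: π = [0.2949, 0.2227, 0.1602, 0.3223], E[r] = 0.3340, γ^t·E[r] = 0.163652, running G = 2.840215
t=3: π = [0.2913, 0.2219, 0.1528, 0.3340], E[r] = 0.2915, γ^t·E[r] = 0.099986, running G = 2.940201
t=4: π = [0.2897, 0.2187, 0.1527, 0.3388], E[r] = 0.2829, γ^t·E[r] = 0.067924, running G = 3.008124
t=5: π = [0.2883, 0.2185, 0.1523, 0.3409], E[r] = 0.2812, γ^t·E[r] = 0.047260, running G = 3.055385
t=6: π = [0.2877, 0.2182, 0.1523, 0.3418], E[r] = 0.2806, γ^t·E[r] = 0.033016, running G = 3.088400
t=7: π = [0.2874, 0.2181, 0.1523, 0.3422], E[r] = 0.2804, γ^t·E[r] = 0.023095, running G = 3.111495
t=8: π = [0.2873, 0.2180, 0.1523, 0.3424], E[r] = 0.2803, γ^t·E[r] = 0.016161, running G = 3.127657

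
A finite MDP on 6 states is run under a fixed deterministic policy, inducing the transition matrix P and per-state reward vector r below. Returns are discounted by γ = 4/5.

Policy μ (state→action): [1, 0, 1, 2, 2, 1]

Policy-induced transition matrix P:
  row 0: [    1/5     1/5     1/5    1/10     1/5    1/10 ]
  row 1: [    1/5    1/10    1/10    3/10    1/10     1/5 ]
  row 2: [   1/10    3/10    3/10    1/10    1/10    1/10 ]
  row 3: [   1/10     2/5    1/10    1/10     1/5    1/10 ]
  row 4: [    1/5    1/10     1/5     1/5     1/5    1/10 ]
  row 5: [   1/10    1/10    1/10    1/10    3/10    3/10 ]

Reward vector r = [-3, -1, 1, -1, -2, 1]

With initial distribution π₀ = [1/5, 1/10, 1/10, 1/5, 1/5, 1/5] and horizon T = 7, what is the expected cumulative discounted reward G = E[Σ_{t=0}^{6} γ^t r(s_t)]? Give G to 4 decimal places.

t=0: π = [0.2000, 0.1000, 0.1000, 0.2000, 0.2000, 0.2000], E[r] = -1.0000, γ^t·E[r] = -1.000000, running G = -1.000000
t=1: π = [0.1500, 0.2000, 0.1600, 0.1400, 0.2000, 0.1500], E[r] = -0.8800, γ^t·E[r] = -0.704000, running G = -1.704000
t=2: π = [0.1550, 0.1890, 0.1670, 0.1600, 0.1790, 0.1500], E[r] = -0.8550, γ^t·E[r] = -0.547200, running G = -2.251200
t=3: π = [0.1523, 0.1969, 0.1668, 0.1557, 0.1794, 0.1489], E[r] = -0.8526, γ^t·E[r] = -0.436531, running G = -2.687731
t=4: π = [0.1529, 0.1953, 0.1665, 0.1573, 0.1785, 0.1495], E[r] = -0.8522, γ^t·E[r] = -0.349078, running G = -3.036809
t=5: π = [0.1527, 0.1958, 0.1664, 0.1569, 0.1788, 0.1494], E[r] = -0.8524, γ^t·E[r] = -0.279303, running G = -3.316111
t=6: π = [0.1527, 0.1956, 0.1664, 0.1570, 0.1787, 0.1495], E[r] = -0.8524, γ^t·E[r] = -0.223444, running G = -3.539556

G = -3.5396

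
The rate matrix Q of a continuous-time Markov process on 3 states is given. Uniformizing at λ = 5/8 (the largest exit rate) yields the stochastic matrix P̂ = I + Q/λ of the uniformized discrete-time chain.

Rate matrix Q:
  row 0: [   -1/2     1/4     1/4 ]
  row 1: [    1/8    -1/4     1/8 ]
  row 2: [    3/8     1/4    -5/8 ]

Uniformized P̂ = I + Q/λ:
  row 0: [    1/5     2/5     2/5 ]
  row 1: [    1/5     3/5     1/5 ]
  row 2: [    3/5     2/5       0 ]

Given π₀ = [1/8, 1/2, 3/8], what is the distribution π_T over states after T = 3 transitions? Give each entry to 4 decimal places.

π = [0.2960, 0.5000, 0.2040]

t=0: π = [0.1250, 0.5000, 0.3750]
t=1: π = [0.3500, 0.5000, 0.1500]
t=2: π = [0.2600, 0.5000, 0.2400]
t=3: π = [0.2960, 0.5000, 0.2040]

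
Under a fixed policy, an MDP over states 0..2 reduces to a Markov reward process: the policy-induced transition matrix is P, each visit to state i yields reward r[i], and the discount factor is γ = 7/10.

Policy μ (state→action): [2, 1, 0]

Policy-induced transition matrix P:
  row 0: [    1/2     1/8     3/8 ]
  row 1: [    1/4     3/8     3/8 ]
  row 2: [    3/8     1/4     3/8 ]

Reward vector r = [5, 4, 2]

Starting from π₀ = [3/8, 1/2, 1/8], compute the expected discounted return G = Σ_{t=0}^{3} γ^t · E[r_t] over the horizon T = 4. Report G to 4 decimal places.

G = 9.6833

t=0: π = [0.3750, 0.5000, 0.1250], E[r] = 4.1250, γ^t·E[r] = 4.125000, running G = 4.125000
t=1: π = [0.3594, 0.2656, 0.3750], E[r] = 3.6094, γ^t·E[r] = 2.526563, running G = 6.651563
t=2: π = [0.3867, 0.2383, 0.3750], E[r] = 3.6367, γ^t·E[r] = 1.781992, running G = 8.433555
t=3: π = [0.3936, 0.2314, 0.3750], E[r] = 3.6436, γ^t·E[r] = 1.249739, running G = 9.683294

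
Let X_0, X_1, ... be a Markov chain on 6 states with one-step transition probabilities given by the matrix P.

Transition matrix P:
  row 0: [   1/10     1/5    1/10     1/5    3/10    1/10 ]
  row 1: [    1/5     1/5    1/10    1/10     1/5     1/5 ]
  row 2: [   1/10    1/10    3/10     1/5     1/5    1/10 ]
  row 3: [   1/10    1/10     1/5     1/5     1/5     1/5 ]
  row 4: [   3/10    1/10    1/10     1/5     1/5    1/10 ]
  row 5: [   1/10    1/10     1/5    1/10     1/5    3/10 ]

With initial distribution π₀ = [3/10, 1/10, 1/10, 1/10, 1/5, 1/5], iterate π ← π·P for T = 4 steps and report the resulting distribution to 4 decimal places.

t=0: π = [0.3000, 0.1000, 0.1000, 0.1000, 0.2000, 0.2000]
t=1: π = [0.1500, 0.1400, 0.1500, 0.1700, 0.2300, 0.1600]
t=2: π = [0.1600, 0.1290, 0.1630, 0.1700, 0.2150, 0.1630]
t=3: π = [0.1559, 0.1289, 0.1659, 0.1708, 0.2160, 0.1625]
t=4: π = [0.1561, 0.1285, 0.1665, 0.1709, 0.2156, 0.1625]

π = [0.1561, 0.1285, 0.1665, 0.1709, 0.2156, 0.1625]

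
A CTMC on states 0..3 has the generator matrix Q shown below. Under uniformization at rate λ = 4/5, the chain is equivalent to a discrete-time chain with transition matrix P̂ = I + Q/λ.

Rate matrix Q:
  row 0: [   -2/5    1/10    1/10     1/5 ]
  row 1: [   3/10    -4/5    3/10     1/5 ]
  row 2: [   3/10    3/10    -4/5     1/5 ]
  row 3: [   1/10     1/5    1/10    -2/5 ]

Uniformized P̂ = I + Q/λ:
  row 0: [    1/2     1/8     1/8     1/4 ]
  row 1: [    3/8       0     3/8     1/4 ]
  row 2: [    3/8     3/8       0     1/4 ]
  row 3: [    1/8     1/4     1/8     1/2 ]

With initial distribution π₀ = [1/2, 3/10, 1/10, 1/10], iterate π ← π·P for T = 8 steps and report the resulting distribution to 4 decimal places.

π = [0.3333, 0.1819, 0.1515, 0.3333]

t=0: π = [0.5000, 0.3000, 0.1000, 0.1000]
t=1: π = [0.4125, 0.1250, 0.1875, 0.2750]
t=2: π = [0.3578, 0.1906, 0.1328, 0.3188]
t=3: π = [0.3400, 0.1742, 0.1561, 0.3297]
t=4: π = [0.3351, 0.1834, 0.1490, 0.3324]
t=5: π = [0.3338, 0.1809, 0.1522, 0.3331]
t=6: π = [0.3334, 0.1821, 0.1512, 0.3333]
t=7: π = [0.3334, 0.1817, 0.1516, 0.3333]
t=8: π = [0.3333, 0.1819, 0.1515, 0.3333]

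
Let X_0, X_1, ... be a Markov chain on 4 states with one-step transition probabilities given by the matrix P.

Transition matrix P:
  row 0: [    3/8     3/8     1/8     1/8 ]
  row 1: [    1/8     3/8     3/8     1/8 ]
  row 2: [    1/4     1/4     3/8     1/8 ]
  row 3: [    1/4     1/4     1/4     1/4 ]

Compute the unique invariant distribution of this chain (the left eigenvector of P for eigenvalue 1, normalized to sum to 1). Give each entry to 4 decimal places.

π = [0.2400, 0.3200, 0.2971, 0.1429]

Balance equations π_j = Σ_i π_i·P[i][j]:
  π_0 = 3/8·π_0 + 1/8·π_1 + 1/4·π_2 + 1/4·π_3
  π_1 = 3/8·π_0 + 3/8·π_1 + 1/4·π_2 + 1/4·π_3
  π_2 = 1/8·π_0 + 3/8·π_1 + 3/8·π_2 + 1/4·π_3
  normalize: π_0 + π_1 + π_2 + π_3 = 1
Solving the linear system gives exactly π = [6/25, 8/25, 52/175, 1/7].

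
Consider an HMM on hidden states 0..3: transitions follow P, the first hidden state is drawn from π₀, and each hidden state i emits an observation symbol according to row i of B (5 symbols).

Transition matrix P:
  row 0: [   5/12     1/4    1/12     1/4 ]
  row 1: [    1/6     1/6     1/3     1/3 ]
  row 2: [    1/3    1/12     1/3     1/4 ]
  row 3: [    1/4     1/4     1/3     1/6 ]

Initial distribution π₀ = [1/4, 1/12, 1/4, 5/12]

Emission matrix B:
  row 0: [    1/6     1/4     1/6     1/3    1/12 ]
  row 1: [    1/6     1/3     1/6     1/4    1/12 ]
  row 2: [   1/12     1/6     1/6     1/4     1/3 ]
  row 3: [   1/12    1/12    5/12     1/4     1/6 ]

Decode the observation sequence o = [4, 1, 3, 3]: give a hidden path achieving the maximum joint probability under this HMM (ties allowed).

t=0: δ = [2.083e-02, 6.944e-03, 8.333e-02, 6.944e-02]  (obs o_0=4)
t=1: δ = [6.944e-03, 5.787e-03, 4.630e-03, 1.736e-03]  ψ = [2, 3, 2, 2]  (obs o_1=1)
t=2: δ = [9.645e-04, 4.340e-04, 4.823e-04, 4.823e-04]  ψ = [0, 0, 1, 1]  (obs o_2=3)
t=3: δ = [1.340e-04, 6.028e-05, 4.019e-05, 6.028e-05]  ψ = [0, 0, 2, 0]  (obs o_3=3)
backtrack: best end state = 0; path = [2, 0, 0, 0]

path = [2, 0, 0, 0]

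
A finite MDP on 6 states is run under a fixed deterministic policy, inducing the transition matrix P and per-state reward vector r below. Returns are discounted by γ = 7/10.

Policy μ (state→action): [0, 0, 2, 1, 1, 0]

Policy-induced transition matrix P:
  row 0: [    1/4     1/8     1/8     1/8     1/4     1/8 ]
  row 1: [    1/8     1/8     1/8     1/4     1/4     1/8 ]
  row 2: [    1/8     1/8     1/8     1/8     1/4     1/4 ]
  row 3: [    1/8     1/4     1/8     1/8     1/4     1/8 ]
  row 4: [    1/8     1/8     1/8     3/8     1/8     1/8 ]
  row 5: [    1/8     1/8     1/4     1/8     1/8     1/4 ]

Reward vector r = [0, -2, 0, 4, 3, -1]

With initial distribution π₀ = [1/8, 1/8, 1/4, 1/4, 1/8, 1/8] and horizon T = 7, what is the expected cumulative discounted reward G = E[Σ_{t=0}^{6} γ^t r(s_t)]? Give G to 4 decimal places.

G = 2.8690

t=0: π = [0.1250, 0.1250, 0.2500, 0.2500, 0.1250, 0.1250], E[r] = 1.0000, γ^t·E[r] = 1.000000, running G = 1.000000
t=1: π = [0.1406, 0.1563, 0.1406, 0.1719, 0.2188, 0.1719], E[r] = 0.8594, γ^t·E[r] = 0.601563, running G = 1.601563
t=2: π = [0.1426, 0.1465, 0.1465, 0.1992, 0.2012, 0.1641], E[r] = 0.9434, γ^t·E[r] = 0.462246, running G = 2.063809
t=3: π = [0.1428, 0.1499, 0.1455, 0.1936, 0.2043, 0.1638], E[r] = 0.9238, γ^t·E[r] = 0.316873, running G = 2.380682
t=4: π = [0.1429, 0.1492, 0.1455, 0.1948, 0.2040, 0.1637], E[r] = 0.9292, γ^t·E[r] = 0.223093, running G = 2.603775
t=5: π = [0.1429, 0.1494, 0.1455, 0.1946, 0.2040, 0.1636], E[r] = 0.9284, γ^t·E[r] = 0.156030, running G = 2.759805
t=6: π = [0.1429, 0.1493, 0.1455, 0.1947, 0.2040, 0.1636], E[r] = 0.9285, γ^t·E[r] = 0.109242, running G = 2.869047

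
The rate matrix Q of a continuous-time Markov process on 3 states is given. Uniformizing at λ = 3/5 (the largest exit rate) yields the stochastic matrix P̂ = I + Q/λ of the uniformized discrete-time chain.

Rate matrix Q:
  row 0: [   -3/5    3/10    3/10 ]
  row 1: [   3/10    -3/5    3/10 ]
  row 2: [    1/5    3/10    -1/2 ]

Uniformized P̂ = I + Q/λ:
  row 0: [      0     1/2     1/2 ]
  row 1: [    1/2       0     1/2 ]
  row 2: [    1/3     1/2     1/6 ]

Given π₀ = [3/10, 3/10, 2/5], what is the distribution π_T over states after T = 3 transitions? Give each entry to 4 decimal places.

π = [0.2884, 0.3375, 0.3741]

t=0: π = [0.3000, 0.3000, 0.4000]
t=1: π = [0.2833, 0.3500, 0.3667]
t=2: π = [0.2972, 0.3250, 0.3778]
t=3: π = [0.2884, 0.3375, 0.3741]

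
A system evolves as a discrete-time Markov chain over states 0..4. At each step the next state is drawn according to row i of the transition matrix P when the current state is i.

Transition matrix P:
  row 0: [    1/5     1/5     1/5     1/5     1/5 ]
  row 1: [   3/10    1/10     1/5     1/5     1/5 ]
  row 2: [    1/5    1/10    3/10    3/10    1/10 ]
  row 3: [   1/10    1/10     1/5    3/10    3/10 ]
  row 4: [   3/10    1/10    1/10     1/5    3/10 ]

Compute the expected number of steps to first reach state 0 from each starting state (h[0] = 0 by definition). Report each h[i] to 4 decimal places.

First-step conditioning: h[0] = 0; for i ≠ 0, h[i] = 1 + Σ_k P[i][k]·h[k].
  h[1] = 1 + 1/10·h[1] + 1/5·h[2] + 1/5·h[3] + 1/5·h[4]
  h[2] = 1 + 1/10·h[1] + 3/10·h[2] + 3/10·h[3] + 1/10·h[4]
  h[3] = 1 + 1/10·h[1] + 1/5·h[2] + 3/10·h[3] + 3/10·h[4]
  h[4] = 1 + 1/10·h[1] + 1/10·h[2] + 1/5·h[3] + 3/10·h[4]
Solving the 4×4 linear system over states ≠ 0 gives exactly h = [0, 7210/1669, 8200/1669, 8800/1669, 7100/1669] (h[0] = 0 is the target).

h = [0.0000, 4.3200, 4.9131, 5.2726, 4.2540]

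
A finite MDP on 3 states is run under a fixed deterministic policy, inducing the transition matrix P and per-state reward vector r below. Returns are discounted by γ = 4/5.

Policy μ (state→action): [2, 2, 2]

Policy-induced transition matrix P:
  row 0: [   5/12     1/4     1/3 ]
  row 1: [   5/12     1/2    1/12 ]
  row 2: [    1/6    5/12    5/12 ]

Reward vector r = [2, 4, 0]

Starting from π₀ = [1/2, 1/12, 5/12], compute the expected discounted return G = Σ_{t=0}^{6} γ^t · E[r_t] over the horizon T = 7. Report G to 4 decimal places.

G = 7.7813

t=0: π = [0.5000, 0.0833, 0.4167], E[r] = 1.3333, γ^t·E[r] = 1.333333, running G = 1.333333
t=1: π = [0.3125, 0.3403, 0.3472], E[r] = 1.9861, γ^t·E[r] = 1.588889, running G = 2.922222
t=2: π = [0.3299, 0.3929, 0.2772], E[r] = 2.2315, γ^t·E[r] = 1.428148, running G = 4.350370
t=3: π = [0.3474, 0.3944, 0.2582], E[r] = 2.2725, γ^t·E[r] = 1.163506, running G = 5.513877
t=4: π = [0.3521, 0.3916, 0.2562], E[r] = 2.2708, γ^t·E[r] = 0.930120, running G = 6.443997
t=5: π = [0.3526, 0.3906, 0.2568], E[r] = 2.2677, γ^t·E[r] = 0.743074, running G = 7.187071
t=6: π = [0.3525, 0.3905, 0.2571], E[r] = 2.2667, γ^t·E[r] = 0.594214, running G = 7.781285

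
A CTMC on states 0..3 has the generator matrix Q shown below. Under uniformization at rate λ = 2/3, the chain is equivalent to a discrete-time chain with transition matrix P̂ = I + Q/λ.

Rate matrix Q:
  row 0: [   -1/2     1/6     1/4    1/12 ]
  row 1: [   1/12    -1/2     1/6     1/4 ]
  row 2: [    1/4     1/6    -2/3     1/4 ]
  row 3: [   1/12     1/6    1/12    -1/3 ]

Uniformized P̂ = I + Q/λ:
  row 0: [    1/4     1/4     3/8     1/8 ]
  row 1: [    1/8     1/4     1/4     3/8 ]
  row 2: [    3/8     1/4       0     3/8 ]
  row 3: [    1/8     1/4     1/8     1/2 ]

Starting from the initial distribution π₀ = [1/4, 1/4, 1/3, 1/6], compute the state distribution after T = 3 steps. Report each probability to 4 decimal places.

t=0: π = [0.2500, 0.2500, 0.3333, 0.1667]
t=1: π = [0.2396, 0.2500, 0.1771, 0.3333]
t=2: π = [0.1992, 0.2500, 0.1940, 0.3568]
t=3: π = [0.1984, 0.2500, 0.1818, 0.3698]

π = [0.1984, 0.2500, 0.1818, 0.3698]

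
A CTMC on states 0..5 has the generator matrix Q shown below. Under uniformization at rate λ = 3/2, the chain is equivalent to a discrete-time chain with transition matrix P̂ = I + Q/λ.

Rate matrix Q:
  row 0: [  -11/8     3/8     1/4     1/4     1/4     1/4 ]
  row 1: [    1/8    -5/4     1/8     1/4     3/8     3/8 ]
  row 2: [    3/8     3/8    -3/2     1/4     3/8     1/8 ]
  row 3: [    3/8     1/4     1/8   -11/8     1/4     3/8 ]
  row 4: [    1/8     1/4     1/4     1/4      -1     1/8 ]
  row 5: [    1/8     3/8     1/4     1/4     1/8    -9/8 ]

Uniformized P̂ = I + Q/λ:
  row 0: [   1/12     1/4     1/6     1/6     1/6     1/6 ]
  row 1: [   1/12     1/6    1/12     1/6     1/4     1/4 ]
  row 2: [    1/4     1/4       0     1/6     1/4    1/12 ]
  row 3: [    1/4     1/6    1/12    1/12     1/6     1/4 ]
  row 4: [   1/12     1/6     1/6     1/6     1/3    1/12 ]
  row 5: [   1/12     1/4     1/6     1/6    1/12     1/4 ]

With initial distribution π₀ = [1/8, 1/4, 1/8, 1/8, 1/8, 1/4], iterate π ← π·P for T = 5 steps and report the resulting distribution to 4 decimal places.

π = [0.1285, 0.2025, 0.1174, 0.1538, 0.2135, 0.1842]

t=0: π = [0.1250, 0.2500, 0.1250, 0.1250, 0.1250, 0.2500]
t=1: π = [0.1250, 0.2083, 0.1146, 0.1563, 0.1979, 0.1979]
t=2: π = [0.1285, 0.2031, 0.1172, 0.1536, 0.2101, 0.1875]
t=3: π = [0.1285, 0.2028, 0.1174, 0.1539, 0.2127, 0.1848]
t=4: π = [0.1285, 0.2026, 0.1174, 0.1538, 0.2134, 0.1843]
t=5: π = [0.1285, 0.2025, 0.1174, 0.1538, 0.2135, 0.1842]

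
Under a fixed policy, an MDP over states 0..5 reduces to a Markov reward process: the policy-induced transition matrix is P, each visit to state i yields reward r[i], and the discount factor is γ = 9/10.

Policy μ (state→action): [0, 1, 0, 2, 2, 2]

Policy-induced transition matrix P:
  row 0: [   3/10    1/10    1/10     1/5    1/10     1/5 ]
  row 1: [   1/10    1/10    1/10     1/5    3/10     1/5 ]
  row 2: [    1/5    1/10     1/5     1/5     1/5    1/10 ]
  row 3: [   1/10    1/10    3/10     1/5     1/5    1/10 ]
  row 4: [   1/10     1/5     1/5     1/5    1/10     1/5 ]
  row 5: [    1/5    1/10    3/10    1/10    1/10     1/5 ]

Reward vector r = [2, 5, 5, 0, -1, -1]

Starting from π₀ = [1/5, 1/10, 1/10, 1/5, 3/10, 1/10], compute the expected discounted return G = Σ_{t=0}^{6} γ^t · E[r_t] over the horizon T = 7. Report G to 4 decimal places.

t=0: π = [0.2000, 0.1000, 0.1000, 0.2000, 0.3000, 0.1000], E[r] = 1.0000, γ^t·E[r] = 1.000000, running G = 1.000000
t=1: π = [0.1600, 0.1300, 0.2000, 0.1900, 0.1500, 0.1700], E[r] = 1.6500, γ^t·E[r] = 1.485000, running G = 2.485000
t=2: π = [0.1690, 0.1150, 0.2070, 0.1830, 0.1650, 0.1610], E[r] = 1.6220, γ^t·E[r] = 1.313820, running G = 3.798820
t=3: π = [0.1706, 0.1165, 0.2060, 0.1839, 0.1620, 0.1610], E[r] = 1.6307, γ^t·E[r] = 1.188780, running G = 4.987600
t=4: π = [0.1708, 0.1162, 0.2058, 0.1839, 0.1623, 0.1610], E[r] = 1.6282, γ^t·E[r] = 1.068288, running G = 6.055889
t=5: π = [0.1708, 0.1162, 0.2058, 0.1839, 0.1622, 0.1610], E[r] = 1.6285, γ^t·E[r] = 0.961634, running G = 7.017523
t=6: π = [0.1709, 0.1162, 0.2058, 0.1839, 0.1622, 0.1610], E[r] = 1.6285, γ^t·E[r] = 0.865446, running G = 7.882969

G = 7.8830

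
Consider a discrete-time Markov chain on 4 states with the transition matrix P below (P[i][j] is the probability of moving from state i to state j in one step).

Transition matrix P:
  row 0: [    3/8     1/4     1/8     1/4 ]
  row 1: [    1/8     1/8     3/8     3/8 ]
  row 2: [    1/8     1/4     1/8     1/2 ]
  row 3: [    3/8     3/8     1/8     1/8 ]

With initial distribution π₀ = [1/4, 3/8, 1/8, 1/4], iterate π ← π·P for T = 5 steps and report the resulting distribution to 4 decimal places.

π = [0.2642, 0.2548, 0.1886, 0.2924]

t=0: π = [0.2500, 0.3750, 0.1250, 0.2500]
t=1: π = [0.2500, 0.2344, 0.2188, 0.2969]
t=2: π = [0.2617, 0.2578, 0.1836, 0.2969]
t=3: π = [0.2646, 0.2549, 0.1895, 0.2910]
t=4: π = [0.2639, 0.2545, 0.1887, 0.2928]
t=5: π = [0.2642, 0.2548, 0.1886, 0.2924]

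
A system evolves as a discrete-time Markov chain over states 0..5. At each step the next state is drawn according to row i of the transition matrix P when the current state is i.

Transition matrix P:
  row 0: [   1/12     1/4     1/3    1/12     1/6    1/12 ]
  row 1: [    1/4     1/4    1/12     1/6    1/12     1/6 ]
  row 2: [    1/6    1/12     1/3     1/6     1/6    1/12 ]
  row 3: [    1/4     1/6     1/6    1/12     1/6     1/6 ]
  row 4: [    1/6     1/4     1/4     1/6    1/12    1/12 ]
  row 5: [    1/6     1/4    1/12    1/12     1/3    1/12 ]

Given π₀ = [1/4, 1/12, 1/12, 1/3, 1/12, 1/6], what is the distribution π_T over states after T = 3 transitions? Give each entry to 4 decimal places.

t=0: π = [0.2500, 0.0833, 0.0833, 0.3333, 0.0833, 0.1667]
t=1: π = [0.1806, 0.2083, 0.2083, 0.1042, 0.1806, 0.1181]
t=2: π = [0.1777, 0.2066, 0.2193, 0.1331, 0.1539, 0.1094]
t=3: π = [0.1802, 0.2024, 0.2193, 0.1317, 0.1549, 0.1116]

π = [0.1802, 0.2024, 0.2193, 0.1317, 0.1549, 0.1116]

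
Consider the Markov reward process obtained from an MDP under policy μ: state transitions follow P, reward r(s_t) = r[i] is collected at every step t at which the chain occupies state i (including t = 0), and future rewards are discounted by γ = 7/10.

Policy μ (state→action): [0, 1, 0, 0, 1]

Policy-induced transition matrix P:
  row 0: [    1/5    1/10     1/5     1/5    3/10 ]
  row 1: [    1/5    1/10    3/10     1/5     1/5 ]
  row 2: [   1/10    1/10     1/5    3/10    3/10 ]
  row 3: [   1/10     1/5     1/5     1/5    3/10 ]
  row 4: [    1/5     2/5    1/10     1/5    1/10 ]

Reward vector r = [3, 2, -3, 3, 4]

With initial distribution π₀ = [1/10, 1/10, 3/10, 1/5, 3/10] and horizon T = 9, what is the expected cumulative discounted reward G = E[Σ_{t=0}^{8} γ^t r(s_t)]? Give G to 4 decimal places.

t=0: π = [0.1000, 0.1000, 0.3000, 0.2000, 0.3000], E[r] = 1.4000, γ^t·E[r] = 1.400000, running G = 1.400000
t=1: π = [0.1500, 0.2100, 0.1800, 0.2300, 0.2300], E[r] = 1.9400, γ^t·E[r] = 1.358000, running G = 2.758000
t=2: π = [0.1590, 0.1920, 0.1980, 0.2180, 0.2330], E[r] = 1.8530, γ^t·E[r] = 0.907970, running G = 3.665970
t=3: π = [0.1584, 0.1917, 0.1959, 0.2198, 0.2342], E[r] = 1.8671, γ^t·E[r] = 0.640415, running G = 4.306385
t=4: π = [0.1584, 0.1922, 0.1958, 0.2196, 0.2340], E[r] = 1.8673, γ^t·E[r] = 0.448327, running G = 4.754712
t=5: π = [0.1585, 0.1922, 0.1958, 0.2196, 0.2340], E[r] = 1.8669, γ^t·E[r] = 0.313765, running G = 5.068477
t=6: π = [0.1585, 0.1922, 0.1958, 0.2196, 0.2340], E[r] = 1.8669, γ^t·E[r] = 0.219643, running G = 5.288120
t=7: π = [0.1585, 0.1922, 0.1958, 0.2196, 0.2340], E[r] = 1.8669, γ^t·E[r] = 0.153750, running G = 5.441870
t=8: π = [0.1585, 0.1922, 0.1958, 0.2196, 0.2340], E[r] = 1.8669, γ^t·E[r] = 0.107625, running G = 5.549495

G = 5.5495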